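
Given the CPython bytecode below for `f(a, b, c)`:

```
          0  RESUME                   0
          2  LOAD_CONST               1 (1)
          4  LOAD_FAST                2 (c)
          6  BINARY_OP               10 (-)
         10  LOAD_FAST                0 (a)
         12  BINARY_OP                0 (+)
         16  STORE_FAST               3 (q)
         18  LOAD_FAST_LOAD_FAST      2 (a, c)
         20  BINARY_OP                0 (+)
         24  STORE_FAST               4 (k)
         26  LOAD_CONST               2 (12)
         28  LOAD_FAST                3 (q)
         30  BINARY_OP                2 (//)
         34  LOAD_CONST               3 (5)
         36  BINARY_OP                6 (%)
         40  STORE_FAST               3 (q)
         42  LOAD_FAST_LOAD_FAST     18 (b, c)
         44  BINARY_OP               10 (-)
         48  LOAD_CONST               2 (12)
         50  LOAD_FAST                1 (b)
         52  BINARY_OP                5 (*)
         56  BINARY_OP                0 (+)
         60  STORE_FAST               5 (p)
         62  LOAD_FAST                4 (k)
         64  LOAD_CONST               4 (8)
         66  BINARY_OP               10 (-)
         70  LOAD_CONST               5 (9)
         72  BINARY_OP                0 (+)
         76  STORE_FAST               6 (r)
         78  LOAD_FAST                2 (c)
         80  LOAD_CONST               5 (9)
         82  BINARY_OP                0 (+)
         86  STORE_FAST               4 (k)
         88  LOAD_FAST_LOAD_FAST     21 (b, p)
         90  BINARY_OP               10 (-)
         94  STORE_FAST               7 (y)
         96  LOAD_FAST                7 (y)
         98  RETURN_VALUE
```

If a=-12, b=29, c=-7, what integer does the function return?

LOAD_CONST → push 1. Stack: [1]
LOAD_FAST c → push -7. Stack: [1, -7]
BINARY_OP - → 1 - -7 = 8. Stack: [8]
LOAD_FAST a → push -12. Stack: [8, -12]
BINARY_OP + → 8 + -12 = -4. Stack: [-4]
STORE_FAST q → q=-4. Stack: []
LOAD_FAST_LOAD_FAST a,c → push -12,-7. Stack: [-12, -7]
BINARY_OP + → -12 + -7 = -19. Stack: [-19]
STORE_FAST k → k=-19. Stack: []
LOAD_CONST → push 12. Stack: [12]
LOAD_FAST q → push -4. Stack: [12, -4]
BINARY_OP // → 12 // -4 = -3. Stack: [-3]
LOAD_CONST → push 5. Stack: [-3, 5]
BINARY_OP % → -3 % 5 = 2. Stack: [2]
STORE_FAST q → q=2. Stack: []
LOAD_FAST_LOAD_FAST b,c → push 29,-7. Stack: [29, -7]
BINARY_OP - → 29 - -7 = 36. Stack: [36]
LOAD_CONST → push 12. Stack: [36, 12]
LOAD_FAST b → push 29. Stack: [36, 12, 29]
BINARY_OP * → 12 * 29 = 348. Stack: [36, 348]
BINARY_OP + → 36 + 348 = 384. Stack: [384]
STORE_FAST p → p=384. Stack: []
LOAD_FAST k → push -19. Stack: [-19]
LOAD_CONST → push 8. Stack: [-19, 8]
BINARY_OP - → -19 - 8 = -27. Stack: [-27]
LOAD_CONST → push 9. Stack: [-27, 9]
BINARY_OP + → -27 + 9 = -18. Stack: [-18]
STORE_FAST r → r=-18. Stack: []
LOAD_FAST c → push -7. Stack: [-7]
LOAD_CONST → push 9. Stack: [-7, 9]
BINARY_OP + → -7 + 9 = 2. Stack: [2]
STORE_FAST k → k=2. Stack: []
LOAD_FAST_LOAD_FAST b,p → push 29,384. Stack: [29, 384]
BINARY_OP - → 29 - 384 = -355. Stack: [-355]
STORE_FAST y → y=-355. Stack: []
LOAD_FAST y → push -355. Stack: [-355]
RETURN_VALUE → return -355.

-355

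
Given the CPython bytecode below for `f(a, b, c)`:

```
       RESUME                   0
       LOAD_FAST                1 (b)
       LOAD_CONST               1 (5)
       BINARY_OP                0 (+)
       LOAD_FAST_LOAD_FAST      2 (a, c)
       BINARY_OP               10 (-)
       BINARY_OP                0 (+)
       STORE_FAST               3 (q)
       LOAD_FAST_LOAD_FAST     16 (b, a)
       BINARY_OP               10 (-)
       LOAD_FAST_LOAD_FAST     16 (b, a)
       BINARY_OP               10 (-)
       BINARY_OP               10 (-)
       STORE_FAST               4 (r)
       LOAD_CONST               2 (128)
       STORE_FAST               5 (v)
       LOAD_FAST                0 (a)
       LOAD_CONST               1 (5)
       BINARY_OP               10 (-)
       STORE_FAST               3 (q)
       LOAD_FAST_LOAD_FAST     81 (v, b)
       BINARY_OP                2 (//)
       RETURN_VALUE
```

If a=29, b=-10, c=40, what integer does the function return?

LOAD_FAST b → push -10. Stack: [-10]
LOAD_CONST → push 5. Stack: [-10, 5]
BINARY_OP + → -10 + 5 = -5. Stack: [-5]
LOAD_FAST_LOAD_FAST a,c → push 29,40. Stack: [-5, 29, 40]
BINARY_OP - → 29 - 40 = -11. Stack: [-5, -11]
BINARY_OP + → -5 + -11 = -16. Stack: [-16]
STORE_FAST q → q=-16. Stack: []
LOAD_FAST_LOAD_FAST b,a → push -10,29. Stack: [-10, 29]
BINARY_OP - → -10 - 29 = -39. Stack: [-39]
LOAD_FAST_LOAD_FAST b,a → push -10,29. Stack: [-39, -10, 29]
BINARY_OP - → -10 - 29 = -39. Stack: [-39, -39]
BINARY_OP - → -39 - -39 = 0. Stack: [0]
STORE_FAST r → r=0. Stack: []
LOAD_CONST → push 128. Stack: [128]
STORE_FAST v → v=128. Stack: []
LOAD_FAST a → push 29. Stack: [29]
LOAD_CONST → push 5. Stack: [29, 5]
BINARY_OP - → 29 - 5 = 24. Stack: [24]
STORE_FAST q → q=24. Stack: []
LOAD_FAST_LOAD_FAST v,b → push 128,-10. Stack: [128, -10]
BINARY_OP // → 128 // -10 = -13. Stack: [-13]
RETURN_VALUE → return -13.

-13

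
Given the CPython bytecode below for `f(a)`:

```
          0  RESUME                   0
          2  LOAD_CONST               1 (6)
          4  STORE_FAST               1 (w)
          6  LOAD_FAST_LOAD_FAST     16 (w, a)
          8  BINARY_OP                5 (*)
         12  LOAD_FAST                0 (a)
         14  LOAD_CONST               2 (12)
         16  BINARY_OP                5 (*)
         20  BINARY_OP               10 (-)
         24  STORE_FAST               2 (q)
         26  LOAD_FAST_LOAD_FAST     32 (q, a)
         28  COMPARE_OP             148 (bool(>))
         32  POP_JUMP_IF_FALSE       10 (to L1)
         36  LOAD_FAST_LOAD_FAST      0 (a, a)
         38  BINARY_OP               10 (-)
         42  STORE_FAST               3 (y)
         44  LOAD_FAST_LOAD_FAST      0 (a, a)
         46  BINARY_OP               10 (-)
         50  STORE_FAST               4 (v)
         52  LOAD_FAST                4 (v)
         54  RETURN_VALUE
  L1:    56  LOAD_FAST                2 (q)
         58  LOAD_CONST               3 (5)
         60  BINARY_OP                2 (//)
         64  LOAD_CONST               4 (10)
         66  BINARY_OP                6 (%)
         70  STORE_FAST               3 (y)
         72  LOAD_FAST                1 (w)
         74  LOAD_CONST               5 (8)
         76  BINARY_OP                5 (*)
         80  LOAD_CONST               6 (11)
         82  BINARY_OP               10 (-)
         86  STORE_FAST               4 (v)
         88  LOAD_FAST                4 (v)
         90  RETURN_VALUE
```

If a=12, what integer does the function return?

37

LOAD_CONST → push 6. Stack: [6]
STORE_FAST w → w=6. Stack: []
LOAD_FAST_LOAD_FAST w,a → push 6,12. Stack: [6, 12]
BINARY_OP * → 6 * 12 = 72. Stack: [72]
LOAD_FAST a → push 12. Stack: [72, 12]
LOAD_CONST → push 12. Stack: [72, 12, 12]
BINARY_OP * → 12 * 12 = 144. Stack: [72, 144]
BINARY_OP - → 72 - 144 = -72. Stack: [-72]
STORE_FAST q → q=-72. Stack: []
LOAD_FAST_LOAD_FAST q,a → push -72,12. Stack: [-72, 12]
COMPARE_OP bool(>) → -72 vs 12 = False. Stack: [False]
POP_JUMP_IF_FALSE → pop False; jump. Stack: []
LOAD_FAST q → push -72. Stack: [-72]
LOAD_CONST → push 5. Stack: [-72, 5]
BINARY_OP // → -72 // 5 = -15. Stack: [-15]
LOAD_CONST → push 10. Stack: [-15, 10]
BINARY_OP % → -15 % 10 = 5. Stack: [5]
STORE_FAST y → y=5. Stack: []
LOAD_FAST w → push 6. Stack: [6]
LOAD_CONST → push 8. Stack: [6, 8]
BINARY_OP * → 6 * 8 = 48. Stack: [48]
LOAD_CONST → push 11. Stack: [48, 11]
BINARY_OP - → 48 - 11 = 37. Stack: [37]
STORE_FAST v → v=37. Stack: []
LOAD_FAST v → push 37. Stack: [37]
RETURN_VALUE → return 37.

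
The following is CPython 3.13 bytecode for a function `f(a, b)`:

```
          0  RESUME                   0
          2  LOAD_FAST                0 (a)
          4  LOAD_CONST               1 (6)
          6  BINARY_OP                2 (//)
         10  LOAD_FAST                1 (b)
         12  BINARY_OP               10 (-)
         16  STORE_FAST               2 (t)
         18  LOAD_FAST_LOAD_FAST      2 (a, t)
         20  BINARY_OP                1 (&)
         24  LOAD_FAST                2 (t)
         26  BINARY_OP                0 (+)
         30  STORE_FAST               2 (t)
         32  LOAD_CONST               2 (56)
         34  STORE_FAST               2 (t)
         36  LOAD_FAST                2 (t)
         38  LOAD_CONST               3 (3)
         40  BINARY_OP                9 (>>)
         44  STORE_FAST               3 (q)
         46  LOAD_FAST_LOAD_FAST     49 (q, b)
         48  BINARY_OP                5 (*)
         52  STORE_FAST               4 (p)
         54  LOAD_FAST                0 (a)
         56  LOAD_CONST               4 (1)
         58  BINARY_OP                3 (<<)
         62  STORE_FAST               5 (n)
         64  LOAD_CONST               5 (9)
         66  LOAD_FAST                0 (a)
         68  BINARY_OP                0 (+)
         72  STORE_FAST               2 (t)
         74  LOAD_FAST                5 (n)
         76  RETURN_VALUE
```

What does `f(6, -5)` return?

12

LOAD_FAST a → push 6. Stack: [6]
LOAD_CONST → push 6. Stack: [6, 6]
BINARY_OP // → 6 // 6 = 1. Stack: [1]
LOAD_FAST b → push -5. Stack: [1, -5]
BINARY_OP - → 1 - -5 = 6. Stack: [6]
STORE_FAST t → t=6. Stack: []
LOAD_FAST_LOAD_FAST a,t → push 6,6. Stack: [6, 6]
BINARY_OP & → 6 & 6 = 6. Stack: [6]
LOAD_FAST t → push 6. Stack: [6, 6]
BINARY_OP + → 6 + 6 = 12. Stack: [12]
STORE_FAST t → t=12. Stack: []
LOAD_CONST → push 56. Stack: [56]
STORE_FAST t → t=56. Stack: []
LOAD_FAST t → push 56. Stack: [56]
LOAD_CONST → push 3. Stack: [56, 3]
BINARY_OP >> → 56 >> 3 = 7. Stack: [7]
STORE_FAST q → q=7. Stack: []
LOAD_FAST_LOAD_FAST q,b → push 7,-5. Stack: [7, -5]
BINARY_OP * → 7 * -5 = -35. Stack: [-35]
STORE_FAST p → p=-35. Stack: []
LOAD_FAST a → push 6. Stack: [6]
LOAD_CONST → push 1. Stack: [6, 1]
BINARY_OP << → 6 << 1 = 12. Stack: [12]
STORE_FAST n → n=12. Stack: []
LOAD_CONST → push 9. Stack: [9]
LOAD_FAST a → push 6. Stack: [9, 6]
BINARY_OP + → 9 + 6 = 15. Stack: [15]
STORE_FAST t → t=15. Stack: []
LOAD_FAST n → push 12. Stack: [12]
RETURN_VALUE → return 12.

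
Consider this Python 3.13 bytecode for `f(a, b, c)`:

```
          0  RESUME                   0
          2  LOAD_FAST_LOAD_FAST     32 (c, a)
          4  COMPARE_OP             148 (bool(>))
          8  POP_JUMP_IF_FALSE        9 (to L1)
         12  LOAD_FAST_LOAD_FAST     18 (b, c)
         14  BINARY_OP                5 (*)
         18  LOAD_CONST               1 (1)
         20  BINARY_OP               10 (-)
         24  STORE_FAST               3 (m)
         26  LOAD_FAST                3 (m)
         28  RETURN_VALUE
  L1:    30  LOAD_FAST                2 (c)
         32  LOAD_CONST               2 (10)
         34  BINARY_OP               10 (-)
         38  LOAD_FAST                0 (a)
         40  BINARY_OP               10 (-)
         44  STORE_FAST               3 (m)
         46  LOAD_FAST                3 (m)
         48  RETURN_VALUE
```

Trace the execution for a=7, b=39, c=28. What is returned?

1091

LOAD_FAST_LOAD_FAST c,a → push 28,7. Stack: [28, 7]
COMPARE_OP bool(>) → 28 vs 7 = True. Stack: [True]
POP_JUMP_IF_FALSE → pop True; no jump. Stack: []
LOAD_FAST_LOAD_FAST b,c → push 39,28. Stack: [39, 28]
BINARY_OP * → 39 * 28 = 1092. Stack: [1092]
LOAD_CONST → push 1. Stack: [1092, 1]
BINARY_OP - → 1092 - 1 = 1091. Stack: [1091]
STORE_FAST m → m=1091. Stack: []
LOAD_FAST m → push 1091. Stack: [1091]
RETURN_VALUE → return 1091.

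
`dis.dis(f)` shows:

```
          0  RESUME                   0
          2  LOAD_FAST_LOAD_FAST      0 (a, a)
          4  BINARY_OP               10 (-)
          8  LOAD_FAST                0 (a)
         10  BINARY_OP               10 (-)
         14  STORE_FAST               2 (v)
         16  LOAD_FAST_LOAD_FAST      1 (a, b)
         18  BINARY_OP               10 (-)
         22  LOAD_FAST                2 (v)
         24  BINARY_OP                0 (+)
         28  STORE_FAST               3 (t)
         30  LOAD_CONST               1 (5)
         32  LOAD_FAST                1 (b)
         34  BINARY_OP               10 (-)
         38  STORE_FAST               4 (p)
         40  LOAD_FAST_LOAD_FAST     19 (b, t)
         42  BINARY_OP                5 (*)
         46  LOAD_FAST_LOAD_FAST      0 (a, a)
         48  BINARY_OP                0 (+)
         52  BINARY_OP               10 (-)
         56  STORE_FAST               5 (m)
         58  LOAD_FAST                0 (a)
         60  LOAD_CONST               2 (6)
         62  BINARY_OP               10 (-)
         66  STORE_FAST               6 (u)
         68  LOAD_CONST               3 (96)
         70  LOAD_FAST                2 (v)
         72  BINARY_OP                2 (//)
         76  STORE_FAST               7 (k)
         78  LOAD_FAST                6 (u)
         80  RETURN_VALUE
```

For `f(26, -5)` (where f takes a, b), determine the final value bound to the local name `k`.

-4

LOAD_FAST_LOAD_FAST a,a → push 26,26. Stack: [26, 26]
BINARY_OP - → 26 - 26 = 0. Stack: [0]
LOAD_FAST a → push 26. Stack: [0, 26]
BINARY_OP - → 0 - 26 = -26. Stack: [-26]
STORE_FAST v → v=-26. Stack: []
LOAD_FAST_LOAD_FAST a,b → push 26,-5. Stack: [26, -5]
BINARY_OP - → 26 - -5 = 31. Stack: [31]
LOAD_FAST v → push -26. Stack: [31, -26]
BINARY_OP + → 31 + -26 = 5. Stack: [5]
STORE_FAST t → t=5. Stack: []
LOAD_CONST → push 5. Stack: [5]
LOAD_FAST b → push -5. Stack: [5, -5]
BINARY_OP - → 5 - -5 = 10. Stack: [10]
STORE_FAST p → p=10. Stack: []
LOAD_FAST_LOAD_FAST b,t → push -5,5. Stack: [-5, 5]
BINARY_OP * → -5 * 5 = -25. Stack: [-25]
LOAD_FAST_LOAD_FAST a,a → push 26,26. Stack: [-25, 26, 26]
BINARY_OP + → 26 + 26 = 52. Stack: [-25, 52]
BINARY_OP - → -25 - 52 = -77. Stack: [-77]
STORE_FAST m → m=-77. Stack: []
LOAD_FAST a → push 26. Stack: [26]
LOAD_CONST → push 6. Stack: [26, 6]
BINARY_OP - → 26 - 6 = 20. Stack: [20]
STORE_FAST u → u=20. Stack: []
LOAD_CONST → push 96. Stack: [96]
LOAD_FAST v → push -26. Stack: [96, -26]
BINARY_OP // → 96 // -26 = -4. Stack: [-4]
STORE_FAST k → k=-4. Stack: []
LOAD_FAST u → push 20. Stack: [20]
RETURN_VALUE → return 20.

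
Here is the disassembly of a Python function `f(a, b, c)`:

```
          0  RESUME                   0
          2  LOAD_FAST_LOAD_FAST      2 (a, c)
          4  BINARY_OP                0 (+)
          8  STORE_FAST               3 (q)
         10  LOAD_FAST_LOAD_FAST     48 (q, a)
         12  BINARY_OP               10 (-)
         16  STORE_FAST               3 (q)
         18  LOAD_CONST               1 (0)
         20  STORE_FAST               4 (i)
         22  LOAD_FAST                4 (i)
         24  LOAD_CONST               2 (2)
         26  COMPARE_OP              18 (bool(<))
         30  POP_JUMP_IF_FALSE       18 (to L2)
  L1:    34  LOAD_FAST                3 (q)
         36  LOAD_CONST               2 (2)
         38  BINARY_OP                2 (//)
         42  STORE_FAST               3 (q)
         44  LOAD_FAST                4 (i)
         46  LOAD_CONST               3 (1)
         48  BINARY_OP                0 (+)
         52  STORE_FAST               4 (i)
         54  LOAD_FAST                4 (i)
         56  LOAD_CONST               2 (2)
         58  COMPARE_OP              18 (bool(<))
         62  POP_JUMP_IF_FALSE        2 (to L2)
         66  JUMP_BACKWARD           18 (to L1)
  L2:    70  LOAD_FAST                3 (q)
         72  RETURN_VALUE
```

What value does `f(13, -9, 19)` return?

4

LOAD_FAST_LOAD_FAST a,c → push 13,19. Stack: [13, 19]
BINARY_OP + → 13 + 19 = 32. Stack: [32]
STORE_FAST q → q=32. Stack: []
LOAD_FAST_LOAD_FAST q,a → push 32,13. Stack: [32, 13]
BINARY_OP - → 32 - 13 = 19. Stack: [19]
STORE_FAST q → q=19. Stack: []
LOAD_CONST → push 0. Stack: [0]
STORE_FAST i → i=0. Stack: []
LOAD_FAST i → push 0. Stack: [0]
LOAD_CONST → push 2. Stack: [0, 2]
COMPARE_OP bool(<) → 0 vs 2 = True. Stack: [True]
POP_JUMP_IF_FALSE → pop True; no jump. Stack: []
LOAD_FAST q → push 19. Stack: [19]
LOAD_CONST → push 2. Stack: [19, 2]
BINARY_OP // → 19 // 2 = 9. Stack: [9]
STORE_FAST q → q=9. Stack: []
LOAD_FAST i → push 0. Stack: [0]
LOAD_CONST → push 1. Stack: [0, 1]
BINARY_OP + → 0 + 1 = 1. Stack: [1]
STORE_FAST i → i=1. Stack: []
LOAD_FAST i → push 1. Stack: [1]
LOAD_CONST → push 2. Stack: [1, 2]
COMPARE_OP bool(<) → 1 vs 2 = True. Stack: [True]
POP_JUMP_IF_FALSE → pop True; no jump. Stack: []
LOAD_FAST q → push 9. Stack: [9]
LOAD_CONST → push 2. Stack: [9, 2]
BINARY_OP // → 9 // 2 = 4. Stack: [4]
STORE_FAST q → q=4. Stack: []
LOAD_FAST i → push 1. Stack: [1]
LOAD_CONST → push 1. Stack: [1, 1]
BINARY_OP + → 1 + 1 = 2. Stack: [2]
STORE_FAST i → i=2. Stack: []
LOAD_FAST i → push 2. Stack: [2]
LOAD_CONST → push 2. Stack: [2, 2]
COMPARE_OP bool(<) → 2 vs 2 = False. Stack: [False]
POP_JUMP_IF_FALSE → pop False; jump. Stack: []
LOAD_FAST q → push 4. Stack: [4]
RETURN_VALUE → return 4.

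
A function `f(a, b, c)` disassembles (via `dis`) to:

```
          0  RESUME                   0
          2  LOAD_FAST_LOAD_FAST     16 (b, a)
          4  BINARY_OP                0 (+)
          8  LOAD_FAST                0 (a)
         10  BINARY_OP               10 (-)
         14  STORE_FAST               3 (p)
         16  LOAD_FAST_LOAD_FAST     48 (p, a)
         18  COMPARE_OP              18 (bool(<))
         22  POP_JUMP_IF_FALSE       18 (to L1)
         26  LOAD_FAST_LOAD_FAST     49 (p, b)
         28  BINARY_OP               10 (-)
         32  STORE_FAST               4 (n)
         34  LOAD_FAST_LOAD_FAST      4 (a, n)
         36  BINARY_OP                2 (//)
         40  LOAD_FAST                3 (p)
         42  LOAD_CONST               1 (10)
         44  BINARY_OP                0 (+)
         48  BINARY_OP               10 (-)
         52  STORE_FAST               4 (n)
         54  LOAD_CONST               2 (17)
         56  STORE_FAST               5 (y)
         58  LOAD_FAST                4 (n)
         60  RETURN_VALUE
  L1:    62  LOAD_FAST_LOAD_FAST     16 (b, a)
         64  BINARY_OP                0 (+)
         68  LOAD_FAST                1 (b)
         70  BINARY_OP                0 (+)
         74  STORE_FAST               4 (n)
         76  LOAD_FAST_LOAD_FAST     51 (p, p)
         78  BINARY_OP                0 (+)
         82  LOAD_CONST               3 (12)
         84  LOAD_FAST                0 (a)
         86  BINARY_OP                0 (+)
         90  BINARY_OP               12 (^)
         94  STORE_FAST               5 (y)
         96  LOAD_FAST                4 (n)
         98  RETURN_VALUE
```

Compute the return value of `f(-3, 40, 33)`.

77

LOAD_FAST_LOAD_FAST b,a → push 40,-3. Stack: [40, -3]
BINARY_OP + → 40 + -3 = 37. Stack: [37]
LOAD_FAST a → push -3. Stack: [37, -3]
BINARY_OP - → 37 - -3 = 40. Stack: [40]
STORE_FAST p → p=40. Stack: []
LOAD_FAST_LOAD_FAST p,a → push 40,-3. Stack: [40, -3]
COMPARE_OP bool(<) → 40 vs -3 = False. Stack: [False]
POP_JUMP_IF_FALSE → pop False; jump. Stack: []
LOAD_FAST_LOAD_FAST b,a → push 40,-3. Stack: [40, -3]
BINARY_OP + → 40 + -3 = 37. Stack: [37]
LOAD_FAST b → push 40. Stack: [37, 40]
BINARY_OP + → 37 + 40 = 77. Stack: [77]
STORE_FAST n → n=77. Stack: []
LOAD_FAST_LOAD_FAST p,p → push 40,40. Stack: [40, 40]
BINARY_OP + → 40 + 40 = 80. Stack: [80]
LOAD_CONST → push 12. Stack: [80, 12]
LOAD_FAST a → push -3. Stack: [80, 12, -3]
BINARY_OP + → 12 + -3 = 9. Stack: [80, 9]
BINARY_OP ^ → 80 ^ 9 = 89. Stack: [89]
STORE_FAST y → y=89. Stack: []
LOAD_FAST n → push 77. Stack: [77]
RETURN_VALUE → return 77.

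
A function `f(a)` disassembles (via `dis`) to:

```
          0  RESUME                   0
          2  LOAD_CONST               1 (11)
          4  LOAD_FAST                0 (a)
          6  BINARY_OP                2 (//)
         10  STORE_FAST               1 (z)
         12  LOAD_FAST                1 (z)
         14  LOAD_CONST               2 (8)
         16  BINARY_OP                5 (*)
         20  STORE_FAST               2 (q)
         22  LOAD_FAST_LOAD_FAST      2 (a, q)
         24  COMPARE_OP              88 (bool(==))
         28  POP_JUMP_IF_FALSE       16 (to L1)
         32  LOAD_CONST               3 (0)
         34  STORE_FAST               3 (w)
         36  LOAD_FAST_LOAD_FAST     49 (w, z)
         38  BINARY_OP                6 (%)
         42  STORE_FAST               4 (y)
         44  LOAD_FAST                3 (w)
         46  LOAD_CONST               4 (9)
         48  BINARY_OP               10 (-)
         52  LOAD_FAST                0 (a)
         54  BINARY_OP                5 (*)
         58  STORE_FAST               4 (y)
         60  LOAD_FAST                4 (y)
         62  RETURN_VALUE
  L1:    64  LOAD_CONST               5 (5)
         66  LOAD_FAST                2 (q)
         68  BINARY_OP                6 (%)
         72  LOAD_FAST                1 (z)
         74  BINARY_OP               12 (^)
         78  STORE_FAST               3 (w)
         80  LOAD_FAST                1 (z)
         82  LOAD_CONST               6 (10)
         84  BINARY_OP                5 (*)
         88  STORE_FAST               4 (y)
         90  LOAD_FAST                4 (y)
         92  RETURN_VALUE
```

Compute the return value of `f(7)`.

10

LOAD_CONST → push 11. Stack: [11]
LOAD_FAST a → push 7. Stack: [11, 7]
BINARY_OP // → 11 // 7 = 1. Stack: [1]
STORE_FAST z → z=1. Stack: []
LOAD_FAST z → push 1. Stack: [1]
LOAD_CONST → push 8. Stack: [1, 8]
BINARY_OP * → 1 * 8 = 8. Stack: [8]
STORE_FAST q → q=8. Stack: []
LOAD_FAST_LOAD_FAST a,q → push 7,8. Stack: [7, 8]
COMPARE_OP bool(==) → 7 vs 8 = False. Stack: [False]
POP_JUMP_IF_FALSE → pop False; jump. Stack: []
LOAD_CONST → push 5. Stack: [5]
LOAD_FAST q → push 8. Stack: [5, 8]
BINARY_OP % → 5 % 8 = 5. Stack: [5]
LOAD_FAST z → push 1. Stack: [5, 1]
BINARY_OP ^ → 5 ^ 1 = 4. Stack: [4]
STORE_FAST w → w=4. Stack: []
LOAD_FAST z → push 1. Stack: [1]
LOAD_CONST → push 10. Stack: [1, 10]
BINARY_OP * → 1 * 10 = 10. Stack: [10]
STORE_FAST y → y=10. Stack: []
LOAD_FAST y → push 10. Stack: [10]
RETURN_VALUE → return 10.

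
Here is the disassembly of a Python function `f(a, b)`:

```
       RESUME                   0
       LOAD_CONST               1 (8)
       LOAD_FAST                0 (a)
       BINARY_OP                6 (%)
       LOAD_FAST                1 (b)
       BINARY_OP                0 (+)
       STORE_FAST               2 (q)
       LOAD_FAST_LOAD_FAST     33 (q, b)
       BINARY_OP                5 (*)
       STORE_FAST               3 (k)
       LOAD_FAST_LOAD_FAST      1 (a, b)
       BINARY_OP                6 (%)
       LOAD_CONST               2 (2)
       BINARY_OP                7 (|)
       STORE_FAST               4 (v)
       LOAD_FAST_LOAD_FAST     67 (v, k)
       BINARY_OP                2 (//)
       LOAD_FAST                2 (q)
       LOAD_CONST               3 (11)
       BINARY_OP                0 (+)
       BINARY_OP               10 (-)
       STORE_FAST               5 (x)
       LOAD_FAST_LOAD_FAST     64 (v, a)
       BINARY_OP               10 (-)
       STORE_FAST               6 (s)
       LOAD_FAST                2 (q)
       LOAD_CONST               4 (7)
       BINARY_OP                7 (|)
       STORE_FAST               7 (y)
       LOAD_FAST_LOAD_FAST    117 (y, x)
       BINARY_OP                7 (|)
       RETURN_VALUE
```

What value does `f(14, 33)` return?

-17

LOAD_CONST → push 8. Stack: [8]
LOAD_FAST a → push 14. Stack: [8, 14]
BINARY_OP % → 8 % 14 = 8. Stack: [8]
LOAD_FAST b → push 33. Stack: [8, 33]
BINARY_OP + → 8 + 33 = 41. Stack: [41]
STORE_FAST q → q=41. Stack: []
LOAD_FAST_LOAD_FAST q,b → push 41,33. Stack: [41, 33]
BINARY_OP * → 41 * 33 = 1353. Stack: [1353]
STORE_FAST k → k=1353. Stack: []
LOAD_FAST_LOAD_FAST a,b → push 14,33. Stack: [14, 33]
BINARY_OP % → 14 % 33 = 14. Stack: [14]
LOAD_CONST → push 2. Stack: [14, 2]
BINARY_OP | → 14 | 2 = 14. Stack: [14]
STORE_FAST v → v=14. Stack: []
LOAD_FAST_LOAD_FAST v,k → push 14,1353. Stack: [14, 1353]
BINARY_OP // → 14 // 1353 = 0. Stack: [0]
LOAD_FAST q → push 41. Stack: [0, 41]
LOAD_CONST → push 11. Stack: [0, 41, 11]
BINARY_OP + → 41 + 11 = 52. Stack: [0, 52]
BINARY_OP - → 0 - 52 = -52. Stack: [-52]
STORE_FAST x → x=-52. Stack: []
LOAD_FAST_LOAD_FAST v,a → push 14,14. Stack: [14, 14]
BINARY_OP - → 14 - 14 = 0. Stack: [0]
STORE_FAST s → s=0. Stack: []
LOAD_FAST q → push 41. Stack: [41]
LOAD_CONST → push 7. Stack: [41, 7]
BINARY_OP | → 41 | 7 = 47. Stack: [47]
STORE_FAST y → y=47. Stack: []
LOAD_FAST_LOAD_FAST y,x → push 47,-52. Stack: [47, -52]
BINARY_OP | → 47 | -52 = -17. Stack: [-17]
RETURN_VALUE → return -17.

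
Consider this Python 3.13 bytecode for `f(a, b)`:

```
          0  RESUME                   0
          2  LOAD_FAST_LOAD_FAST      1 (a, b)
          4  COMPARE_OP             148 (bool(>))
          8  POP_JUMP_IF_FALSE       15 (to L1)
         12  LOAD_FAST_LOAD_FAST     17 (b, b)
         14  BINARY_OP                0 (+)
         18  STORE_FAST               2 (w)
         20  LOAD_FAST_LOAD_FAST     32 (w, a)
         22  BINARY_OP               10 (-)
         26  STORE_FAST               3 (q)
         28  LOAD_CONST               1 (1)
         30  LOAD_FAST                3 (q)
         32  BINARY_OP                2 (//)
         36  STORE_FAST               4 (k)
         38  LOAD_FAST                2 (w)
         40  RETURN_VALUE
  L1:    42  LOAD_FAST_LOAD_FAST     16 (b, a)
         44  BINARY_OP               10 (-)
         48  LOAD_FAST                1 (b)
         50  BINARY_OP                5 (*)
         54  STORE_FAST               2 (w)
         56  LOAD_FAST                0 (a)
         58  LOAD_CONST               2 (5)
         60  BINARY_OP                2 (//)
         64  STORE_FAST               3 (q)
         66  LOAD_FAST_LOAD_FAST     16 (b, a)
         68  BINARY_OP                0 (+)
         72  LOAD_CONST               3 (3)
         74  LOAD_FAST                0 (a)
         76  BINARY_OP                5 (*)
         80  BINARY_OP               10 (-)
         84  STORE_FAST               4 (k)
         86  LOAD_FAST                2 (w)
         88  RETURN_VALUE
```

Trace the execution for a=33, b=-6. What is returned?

-12

LOAD_FAST_LOAD_FAST a,b → push 33,-6. Stack: [33, -6]
COMPARE_OP bool(>) → 33 vs -6 = True. Stack: [True]
POP_JUMP_IF_FALSE → pop True; no jump. Stack: []
LOAD_FAST_LOAD_FAST b,b → push -6,-6. Stack: [-6, -6]
BINARY_OP + → -6 + -6 = -12. Stack: [-12]
STORE_FAST w → w=-12. Stack: []
LOAD_FAST_LOAD_FAST w,a → push -12,33. Stack: [-12, 33]
BINARY_OP - → -12 - 33 = -45. Stack: [-45]
STORE_FAST q → q=-45. Stack: []
LOAD_CONST → push 1. Stack: [1]
LOAD_FAST q → push -45. Stack: [1, -45]
BINARY_OP // → 1 // -45 = -1. Stack: [-1]
STORE_FAST k → k=-1. Stack: []
LOAD_FAST w → push -12. Stack: [-12]
RETURN_VALUE → return -12.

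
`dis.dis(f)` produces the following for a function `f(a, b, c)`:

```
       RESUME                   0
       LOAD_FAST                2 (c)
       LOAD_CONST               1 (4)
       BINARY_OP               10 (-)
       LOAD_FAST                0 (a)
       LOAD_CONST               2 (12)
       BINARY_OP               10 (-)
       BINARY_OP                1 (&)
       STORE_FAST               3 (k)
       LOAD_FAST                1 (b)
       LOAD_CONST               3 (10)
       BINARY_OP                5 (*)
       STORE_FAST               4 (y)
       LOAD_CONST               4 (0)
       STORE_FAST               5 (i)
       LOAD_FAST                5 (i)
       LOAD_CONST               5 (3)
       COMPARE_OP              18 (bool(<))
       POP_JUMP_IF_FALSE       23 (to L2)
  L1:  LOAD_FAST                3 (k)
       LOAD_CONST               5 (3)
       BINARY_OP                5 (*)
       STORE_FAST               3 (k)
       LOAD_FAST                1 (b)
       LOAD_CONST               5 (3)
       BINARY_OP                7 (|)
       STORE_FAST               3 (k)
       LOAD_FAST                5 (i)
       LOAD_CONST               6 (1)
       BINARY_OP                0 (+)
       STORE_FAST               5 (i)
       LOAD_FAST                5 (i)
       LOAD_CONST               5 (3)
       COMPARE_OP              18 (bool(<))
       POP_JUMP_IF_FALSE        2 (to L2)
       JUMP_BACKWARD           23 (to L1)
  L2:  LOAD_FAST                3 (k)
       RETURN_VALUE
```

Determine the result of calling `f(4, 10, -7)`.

11

LOAD_FAST c → push -7
LOAD_CONST → push 4
BINARY_OP - → -7 - 4 = -11
LOAD_FAST a → push 4
LOAD_CONST → push 12
BINARY_OP - → 4 - 12 = -8
BINARY_OP & → -11 & -8 = -16
STORE_FAST k → k=-16
LOAD_FAST b → push 10
LOAD_CONST → push 10
BINARY_OP * → 10 * 10 = 100
STORE_FAST y → y=100
LOAD_CONST → push 0
STORE_FAST i → i=0
LOAD_FAST i → push 0
LOAD_CONST → push 3
COMPARE_OP bool(<) → 0 vs 3 = True
POP_JUMP_IF_FALSE → pop True; no jump
LOAD_FAST k → push -16
LOAD_CONST → push 3
BINARY_OP * → -16 * 3 = -48
STORE_FAST k → k=-48
LOAD_FAST b → push 10
LOAD_CONST → push 3
BINARY_OP | → 10 | 3 = 11
STORE_FAST k → k=11
LOAD_FAST i → push 0
LOAD_CONST → push 1
BINARY_OP + → 0 + 1 = 1
STORE_FAST i → i=1
LOAD_FAST i → push 1
LOAD_CONST → push 3
COMPARE_OP bool(<) → 1 vs 3 = True
POP_JUMP_IF_FALSE → pop True; no jump
LOAD_FAST k → push 11
LOAD_CONST → push 3
BINARY_OP * → 11 * 3 = 33
STORE_FAST k → k=33
LOAD_FAST b → push 10
LOAD_CONST → push 3
BINARY_OP | → 10 | 3 = 11
STORE_FAST k → k=11
LOAD_FAST i → push 1
LOAD_CONST → push 1
BINARY_OP + → 1 + 1 = 2
STORE_FAST i → i=2
LOAD_FAST i → push 2
LOAD_CONST → push 3
COMPARE_OP bool(<) → 2 vs 3 = True
POP_JUMP_IF_FALSE → pop True; no jump
LOAD_FAST k → push 11
LOAD_CONST → push 3
BINARY_OP * → 11 * 3 = 33
STORE_FAST k → k=33
LOAD_FAST b → push 10
LOAD_CONST → push 3
BINARY_OP | → 10 | 3 = 11
STORE_FAST k → k=11
LOAD_FAST i → push 2
LOAD_CONST → push 1
BINARY_OP + → 2 + 1 = 3
STORE_FAST i → i=3
LOAD_FAST i → push 3
LOAD_CONST → push 3
COMPARE_OP bool(<) → 3 vs 3 = False
POP_JUMP_IF_FALSE → pop False; jump
LOAD_FAST k → push 11
RETURN_VALUE → return 11.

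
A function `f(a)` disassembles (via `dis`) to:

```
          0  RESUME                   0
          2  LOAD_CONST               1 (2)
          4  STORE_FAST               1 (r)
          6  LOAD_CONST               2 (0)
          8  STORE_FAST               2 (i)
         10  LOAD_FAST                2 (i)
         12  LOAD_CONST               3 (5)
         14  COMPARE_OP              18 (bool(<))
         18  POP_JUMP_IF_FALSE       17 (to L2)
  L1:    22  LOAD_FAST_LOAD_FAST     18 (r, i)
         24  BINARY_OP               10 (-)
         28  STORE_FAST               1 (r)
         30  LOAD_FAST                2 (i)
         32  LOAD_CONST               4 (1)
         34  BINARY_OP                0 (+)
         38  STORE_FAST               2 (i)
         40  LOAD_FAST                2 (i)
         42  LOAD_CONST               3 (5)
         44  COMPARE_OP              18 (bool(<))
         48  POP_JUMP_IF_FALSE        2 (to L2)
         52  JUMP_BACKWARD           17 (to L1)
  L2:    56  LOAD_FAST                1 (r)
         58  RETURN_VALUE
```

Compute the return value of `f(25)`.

LOAD_CONST → push 2. Stack: [2]
STORE_FAST r → r=2. Stack: []
LOAD_CONST → push 0. Stack: [0]
STORE_FAST i → i=0. Stack: []
LOAD_FAST i → push 0. Stack: [0]
LOAD_CONST → push 5. Stack: [0, 5]
COMPARE_OP bool(<) → 0 vs 5 = True. Stack: [True]
POP_JUMP_IF_FALSE → pop True; no jump. Stack: []
LOAD_FAST_LOAD_FAST r,i → push 2,0. Stack: [2, 0]
BINARY_OP - → 2 - 0 = 2. Stack: [2]
STORE_FAST r → r=2. Stack: []
LOAD_FAST i → push 0. Stack: [0]
LOAD_CONST → push 1. Stack: [0, 1]
BINARY_OP + → 0 + 1 = 1. Stack: [1]
STORE_FAST i → i=1. Stack: []
LOAD_FAST i → push 1. Stack: [1]
LOAD_CONST → push 5. Stack: [1, 5]
COMPARE_OP bool(<) → 1 vs 5 = True. Stack: [True]
POP_JUMP_IF_FALSE → pop True; no jump. Stack: []
LOAD_FAST_LOAD_FAST r,i → push 2,1. Stack: [2, 1]
BINARY_OP - → 2 - 1 = 1. Stack: [1]
STORE_FAST r → r=1. Stack: []
LOAD_FAST i → push 1. Stack: [1]
LOAD_CONST → push 1. Stack: [1, 1]
BINARY_OP + → 1 + 1 = 2. Stack: [2]
STORE_FAST i → i=2. Stack: []
LOAD_FAST i → push 2. Stack: [2]
LOAD_CONST → push 5. Stack: [2, 5]
COMPARE_OP bool(<) → 2 vs 5 = True. Stack: [True]
POP_JUMP_IF_FALSE → pop True; no jump. Stack: []
LOAD_FAST_LOAD_FAST r,i → push 1,2. Stack: [1, 2]
BINARY_OP - → 1 - 2 = -1. Stack: [-1]
STORE_FAST r → r=-1. Stack: []
LOAD_FAST i → push 2. Stack: [2]
LOAD_CONST → push 1. Stack: [2, 1]
BINARY_OP + → 2 + 1 = 3. Stack: [3]
STORE_FAST i → i=3. Stack: []
LOAD_FAST i → push 3. Stack: [3]
LOAD_CONST → push 5. Stack: [3, 5]
COMPARE_OP bool(<) → 3 vs 5 = True. Stack: [True]
POP_JUMP_IF_FALSE → pop True; no jump. Stack: []
LOAD_FAST_LOAD_FAST r,i → push -1,3. Stack: [-1, 3]
BINARY_OP - → -1 - 3 = -4. Stack: [-4]
STORE_FAST r → r=-4. Stack: []
LOAD_FAST i → push 3. Stack: [3]
LOAD_CONST → push 1. Stack: [3, 1]
BINARY_OP + → 3 + 1 = 4. Stack: [4]
STORE_FAST i → i=4. Stack: []
LOAD_FAST i → push 4. Stack: [4]
LOAD_CONST → push 5. Stack: [4, 5]
COMPARE_OP bool(<) → 4 vs 5 = True. Stack: [True]
POP_JUMP_IF_FALSE → pop True; no jump. Stack: []
LOAD_FAST_LOAD_FAST r,i → push -4,4. Stack: [-4, 4]
BINARY_OP - → -4 - 4 = -8. Stack: [-8]
STORE_FAST r → r=-8. Stack: []
LOAD_FAST i → push 4. Stack: [4]
LOAD_CONST → push 1. Stack: [4, 1]
BINARY_OP + → 4 + 1 = 5. Stack: [5]
STORE_FAST i → i=5. Stack: []
LOAD_FAST i → push 5. Stack: [5]
LOAD_CONST → push 5. Stack: [5, 5]
COMPARE_OP bool(<) → 5 vs 5 = False. Stack: [False]
POP_JUMP_IF_FALSE → pop False; jump. Stack: []
LOAD_FAST r → push -8. Stack: [-8]
RETURN_VALUE → return -8.

-8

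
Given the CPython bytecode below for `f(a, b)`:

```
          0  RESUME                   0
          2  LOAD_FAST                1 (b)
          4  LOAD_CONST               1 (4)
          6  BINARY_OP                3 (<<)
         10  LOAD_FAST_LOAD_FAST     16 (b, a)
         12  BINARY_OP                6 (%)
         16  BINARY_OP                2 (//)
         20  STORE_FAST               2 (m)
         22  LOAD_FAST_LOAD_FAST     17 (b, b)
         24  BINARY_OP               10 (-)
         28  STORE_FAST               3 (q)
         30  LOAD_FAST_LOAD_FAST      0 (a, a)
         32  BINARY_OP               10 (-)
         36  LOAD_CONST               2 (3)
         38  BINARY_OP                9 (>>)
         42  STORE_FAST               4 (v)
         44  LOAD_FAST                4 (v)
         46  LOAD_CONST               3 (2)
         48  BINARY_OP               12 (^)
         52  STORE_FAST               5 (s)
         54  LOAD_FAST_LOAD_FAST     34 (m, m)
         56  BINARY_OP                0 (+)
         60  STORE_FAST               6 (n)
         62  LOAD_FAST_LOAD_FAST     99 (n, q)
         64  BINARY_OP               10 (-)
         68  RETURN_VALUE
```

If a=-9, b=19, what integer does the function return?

-76

LOAD_FAST b → push 19. Stack: [19]
LOAD_CONST → push 4. Stack: [19, 4]
BINARY_OP << → 19 << 4 = 304. Stack: [304]
LOAD_FAST_LOAD_FAST b,a → push 19,-9. Stack: [304, 19, -9]
BINARY_OP % → 19 % -9 = -8. Stack: [304, -8]
BINARY_OP // → 304 // -8 = -38. Stack: [-38]
STORE_FAST m → m=-38. Stack: []
LOAD_FAST_LOAD_FAST b,b → push 19,19. Stack: [19, 19]
BINARY_OP - → 19 - 19 = 0. Stack: [0]
STORE_FAST q → q=0. Stack: []
LOAD_FAST_LOAD_FAST a,a → push -9,-9. Stack: [-9, -9]
BINARY_OP - → -9 - -9 = 0. Stack: [0]
LOAD_CONST → push 3. Stack: [0, 3]
BINARY_OP >> → 0 >> 3 = 0. Stack: [0]
STORE_FAST v → v=0. Stack: []
LOAD_FAST v → push 0. Stack: [0]
LOAD_CONST → push 2. Stack: [0, 2]
BINARY_OP ^ → 0 ^ 2 = 2. Stack: [2]
STORE_FAST s → s=2. Stack: []
LOAD_FAST_LOAD_FAST m,m → push -38,-38. Stack: [-38, -38]
BINARY_OP + → -38 + -38 = -76. Stack: [-76]
STORE_FAST n → n=-76. Stack: []
LOAD_FAST_LOAD_FAST n,q → push -76,0. Stack: [-76, 0]
BINARY_OP - → -76 - 0 = -76. Stack: [-76]
RETURN_VALUE → return -76.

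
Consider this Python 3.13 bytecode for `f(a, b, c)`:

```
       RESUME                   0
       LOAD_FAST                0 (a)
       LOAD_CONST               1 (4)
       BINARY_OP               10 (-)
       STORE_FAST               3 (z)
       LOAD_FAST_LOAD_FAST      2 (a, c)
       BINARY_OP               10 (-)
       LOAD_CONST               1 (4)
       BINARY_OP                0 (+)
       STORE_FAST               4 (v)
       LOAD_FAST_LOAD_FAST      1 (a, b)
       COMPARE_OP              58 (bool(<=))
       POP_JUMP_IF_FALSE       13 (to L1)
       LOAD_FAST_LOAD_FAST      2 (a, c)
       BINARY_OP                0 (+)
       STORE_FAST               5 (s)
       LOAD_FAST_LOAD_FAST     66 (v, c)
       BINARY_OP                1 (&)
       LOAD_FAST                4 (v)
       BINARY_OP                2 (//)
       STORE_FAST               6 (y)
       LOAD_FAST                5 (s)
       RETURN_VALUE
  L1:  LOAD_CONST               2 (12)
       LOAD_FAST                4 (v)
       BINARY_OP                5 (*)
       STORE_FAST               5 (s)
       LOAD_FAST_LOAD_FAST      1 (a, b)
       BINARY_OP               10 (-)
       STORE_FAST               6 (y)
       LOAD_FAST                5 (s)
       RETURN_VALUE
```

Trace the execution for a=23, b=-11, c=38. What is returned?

-132

LOAD_FAST a → push 23. Stack: [23]
LOAD_CONST → push 4. Stack: [23, 4]
BINARY_OP - → 23 - 4 = 19. Stack: [19]
STORE_FAST z → z=19. Stack: []
LOAD_FAST_LOAD_FAST a,c → push 23,38. Stack: [23, 38]
BINARY_OP - → 23 - 38 = -15. Stack: [-15]
LOAD_CONST → push 4. Stack: [-15, 4]
BINARY_OP + → -15 + 4 = -11. Stack: [-11]
STORE_FAST v → v=-11. Stack: []
LOAD_FAST_LOAD_FAST a,b → push 23,-11. Stack: [23, -11]
COMPARE_OP bool(<=) → 23 vs -11 = False. Stack: [False]
POP_JUMP_IF_FALSE → pop False; jump. Stack: []
LOAD_CONST → push 12. Stack: [12]
LOAD_FAST v → push -11. Stack: [12, -11]
BINARY_OP * → 12 * -11 = -132. Stack: [-132]
STORE_FAST s → s=-132. Stack: []
LOAD_FAST_LOAD_FAST a,b → push 23,-11. Stack: [23, -11]
BINARY_OP - → 23 - -11 = 34. Stack: [34]
STORE_FAST y → y=34. Stack: []
LOAD_FAST s → push -132. Stack: [-132]
RETURN_VALUE → return -132.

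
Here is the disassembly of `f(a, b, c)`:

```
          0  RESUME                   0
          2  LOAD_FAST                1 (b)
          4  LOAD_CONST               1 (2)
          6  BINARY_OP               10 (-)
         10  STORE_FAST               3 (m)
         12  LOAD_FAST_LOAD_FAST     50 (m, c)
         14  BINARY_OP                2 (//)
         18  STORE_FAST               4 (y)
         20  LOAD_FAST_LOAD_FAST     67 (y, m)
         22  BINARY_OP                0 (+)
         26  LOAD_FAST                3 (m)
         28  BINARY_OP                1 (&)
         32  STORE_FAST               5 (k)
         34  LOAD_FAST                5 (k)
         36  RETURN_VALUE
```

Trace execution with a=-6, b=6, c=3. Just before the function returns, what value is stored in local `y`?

LOAD_FAST b → push 6. Stack: [6]
LOAD_CONST → push 2. Stack: [6, 2]
BINARY_OP - → 6 - 2 = 4. Stack: [4]
STORE_FAST m → m=4. Stack: []
LOAD_FAST_LOAD_FAST m,c → push 4,3. Stack: [4, 3]
BINARY_OP // → 4 // 3 = 1. Stack: [1]
STORE_FAST y → y=1. Stack: []
LOAD_FAST_LOAD_FAST y,m → push 1,4. Stack: [1, 4]
BINARY_OP + → 1 + 4 = 5. Stack: [5]
LOAD_FAST m → push 4. Stack: [5, 4]
BINARY_OP & → 5 & 4 = 4. Stack: [4]
STORE_FAST k → k=4. Stack: []
LOAD_FAST k → push 4. Stack: [4]
RETURN_VALUE → return 4.

1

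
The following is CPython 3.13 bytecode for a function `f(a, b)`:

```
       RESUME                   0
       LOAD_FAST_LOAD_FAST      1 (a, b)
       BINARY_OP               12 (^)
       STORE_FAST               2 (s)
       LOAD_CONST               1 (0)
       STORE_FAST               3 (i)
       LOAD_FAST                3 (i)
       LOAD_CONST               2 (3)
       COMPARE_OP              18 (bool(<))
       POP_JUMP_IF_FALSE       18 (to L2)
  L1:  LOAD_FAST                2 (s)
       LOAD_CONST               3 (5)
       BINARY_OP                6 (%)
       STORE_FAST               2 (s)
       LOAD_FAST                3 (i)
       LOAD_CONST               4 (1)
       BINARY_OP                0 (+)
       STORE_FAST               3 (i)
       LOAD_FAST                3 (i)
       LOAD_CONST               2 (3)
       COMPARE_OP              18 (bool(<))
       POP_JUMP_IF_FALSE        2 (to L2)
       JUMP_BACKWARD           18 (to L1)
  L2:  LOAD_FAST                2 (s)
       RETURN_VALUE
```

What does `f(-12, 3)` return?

1

LOAD_FAST_LOAD_FAST a,b → push -12,3. Stack: [-12, 3]
BINARY_OP ^ → -12 ^ 3 = -9. Stack: [-9]
STORE_FAST s → s=-9. Stack: []
LOAD_CONST → push 0. Stack: [0]
STORE_FAST i → i=0. Stack: []
LOAD_FAST i → push 0. Stack: [0]
LOAD_CONST → push 3. Stack: [0, 3]
COMPARE_OP bool(<) → 0 vs 3 = True. Stack: [True]
POP_JUMP_IF_FALSE → pop True; no jump. Stack: []
LOAD_FAST s → push -9. Stack: [-9]
LOAD_CONST → push 5. Stack: [-9, 5]
BINARY_OP % → -9 % 5 = 1. Stack: [1]
STORE_FAST s → s=1. Stack: []
LOAD_FAST i → push 0. Stack: [0]
LOAD_CONST → push 1. Stack: [0, 1]
BINARY_OP + → 0 + 1 = 1. Stack: [1]
STORE_FAST i → i=1. Stack: []
LOAD_FAST i → push 1. Stack: [1]
LOAD_CONST → push 3. Stack: [1, 3]
COMPARE_OP bool(<) → 1 vs 3 = True. Stack: [True]
POP_JUMP_IF_FALSE → pop True; no jump. Stack: []
LOAD_FAST s → push 1. Stack: [1]
LOAD_CONST → push 5. Stack: [1, 5]
BINARY_OP % → 1 % 5 = 1. Stack: [1]
STORE_FAST s → s=1. Stack: []
LOAD_FAST i → push 1. Stack: [1]
LOAD_CONST → push 1. Stack: [1, 1]
BINARY_OP + → 1 + 1 = 2. Stack: [2]
STORE_FAST i → i=2. Stack: []
LOAD_FAST i → push 2. Stack: [2]
LOAD_CONST → push 3. Stack: [2, 3]
COMPARE_OP bool(<) → 2 vs 3 = True. Stack: [True]
POP_JUMP_IF_FALSE → pop True; no jump. Stack: []
LOAD_FAST s → push 1. Stack: [1]
LOAD_CONST → push 5. Stack: [1, 5]
BINARY_OP % → 1 % 5 = 1. Stack: [1]
STORE_FAST s → s=1. Stack: []
LOAD_FAST i → push 2. Stack: [2]
LOAD_CONST → push 1. Stack: [2, 1]
BINARY_OP + → 2 + 1 = 3. Stack: [3]
STORE_FAST i → i=3. Stack: []
LOAD_FAST i → push 3. Stack: [3]
LOAD_CONST → push 3. Stack: [3, 3]
COMPARE_OP bool(<) → 3 vs 3 = False. Stack: [False]
POP_JUMP_IF_FALSE → pop False; jump. Stack: []
LOAD_FAST s → push 1. Stack: [1]
RETURN_VALUE → return 1.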